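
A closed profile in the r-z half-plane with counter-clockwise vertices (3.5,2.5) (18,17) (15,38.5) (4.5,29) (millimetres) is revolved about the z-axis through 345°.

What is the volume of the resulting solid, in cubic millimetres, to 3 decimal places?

Volume = 19216.124 mm³

Profile (r,z), 4 vertices: (3.5,2.5) (18,17) (15,38.5) (4.5,29)
edge 0: (3.5,2.5)→(18,17)  cross = 3.5·17 − 18·2.5 = 14.5000; (r_i+r_j)·cross = 21.5·14.5000 = 311.7500
edge 1: (18,17)→(15,38.5)  cross = 18·38.5 − 15·17 = 438.0000; (r_i+r_j)·cross = 33·438.0000 = 14454.0000
edge 2: (15,38.5)→(4.5,29)  cross = 15·29 − 4.5·38.5 = 261.7500; (r_i+r_j)·cross = 19.5·261.7500 = 5104.1250
edge 3: (4.5,29)→(3.5,2.5)  cross = 4.5·2.5 − 3.5·29 = -90.2500; (r_i+r_j)·cross = 8·-90.2500 = -722.0000
Σcross = 624.0000 → A = |Σcross|/2 = 312.0000 mm²
Σ(r_i+r_j)·cross = 19147.8750 → first moment M = |Σ|/6 = 3191.3125
R_c = M/A = 3191.3125/312.0000 = 10.2286 mm
θ = 345° = 6.021386 rad
V = θ·R_c·A = 6.021386·10.2286·312.0000 = 19216.124 mm³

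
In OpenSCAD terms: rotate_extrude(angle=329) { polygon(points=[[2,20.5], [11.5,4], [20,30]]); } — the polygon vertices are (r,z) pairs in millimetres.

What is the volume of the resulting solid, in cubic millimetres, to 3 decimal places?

Volume = 12415.329 mm³

Profile (r,z), 3 vertices: (2,20.5) (11.5,4) (20,30)
edge 0: (2,20.5)→(11.5,4)  cross = 2·4 − 11.5·20.5 = -227.7500; (r_i+r_j)·cross = 13.5·-227.7500 = -3074.6250
edge 1: (11.5,4)→(20,30)  cross = 11.5·30 − 20·4 = 265.0000; (r_i+r_j)·cross = 31.5·265.0000 = 8347.5000
edge 2: (20,30)→(2,20.5)  cross = 20·20.5 − 2·30 = 350.0000; (r_i+r_j)·cross = 22·350.0000 = 7700.0000
Σcross = 387.2500 → A = |Σcross|/2 = 193.6250 mm²
Σ(r_i+r_j)·cross = 12972.8750 → first moment M = |Σ|/6 = 2162.1458
R_c = M/A = 2162.1458/193.6250 = 11.1667 mm
θ = 329° = 5.742133 rad
V = θ·R_c·A = 5.742133·11.1667·193.6250 = 12415.329 mm³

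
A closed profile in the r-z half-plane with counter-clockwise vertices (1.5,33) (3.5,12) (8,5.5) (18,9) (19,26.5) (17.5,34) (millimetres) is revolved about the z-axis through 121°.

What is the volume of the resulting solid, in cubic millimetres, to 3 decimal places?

Volume = 9118.081 mm³

Profile (r,z), 6 vertices: (1.5,33) (3.5,12) (8,5.5) (18,9) (19,26.5) (17.5,34)
edge 0: (1.5,33)→(3.5,12)  cross = 1.5·12 − 3.5·33 = -97.5000; (r_i+r_j)·cross = 5·-97.5000 = -487.5000
edge 1: (3.5,12)→(8,5.5)  cross = 3.5·5.5 − 8·12 = -76.7500; (r_i+r_j)·cross = 11.5·-76.7500 = -882.6250
edge 2: (8,5.5)→(18,9)  cross = 8·9 − 18·5.5 = -27.0000; (r_i+r_j)·cross = 26·-27.0000 = -702.0000
edge 3: (18,9)→(19,26.5)  cross = 18·26.5 − 19·9 = 306.0000; (r_i+r_j)·cross = 37·306.0000 = 11322.0000
edge 4: (19,26.5)→(17.5,34)  cross = 19·34 − 17.5·26.5 = 182.2500; (r_i+r_j)·cross = 36.5·182.2500 = 6652.1250
edge 5: (17.5,34)→(1.5,33)  cross = 17.5·33 − 1.5·34 = 526.5000; (r_i+r_j)·cross = 19·526.5000 = 10003.5000
Σcross = 813.5000 → A = |Σcross|/2 = 406.7500 mm²
Σ(r_i+r_j)·cross = 25905.5000 → first moment M = |Σ|/6 = 4317.5833
R_c = M/A = 4317.5833/406.7500 = 10.6148 mm
θ = 121° = 2.111848 rad
V = θ·R_c·A = 2.111848·10.6148·406.7500 = 9118.081 mm³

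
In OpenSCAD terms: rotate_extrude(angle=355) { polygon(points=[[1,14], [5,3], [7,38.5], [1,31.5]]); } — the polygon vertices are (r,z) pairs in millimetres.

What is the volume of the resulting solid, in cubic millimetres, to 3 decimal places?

Volume = 3177.474 mm³

Profile (r,z), 4 vertices: (1,14) (5,3) (7,38.5) (1,31.5)
edge 0: (1,14)→(5,3)  cross = 1·3 − 5·14 = -67.0000; (r_i+r_j)·cross = 6·-67.0000 = -402.0000
edge 1: (5,3)→(7,38.5)  cross = 5·38.5 − 7·3 = 171.5000; (r_i+r_j)·cross = 12·171.5000 = 2058.0000
edge 2: (7,38.5)→(1,31.5)  cross = 7·31.5 − 1·38.5 = 182.0000; (r_i+r_j)·cross = 8·182.0000 = 1456.0000
edge 3: (1,31.5)→(1,14)  cross = 1·14 − 1·31.5 = -17.5000; (r_i+r_j)·cross = 2·-17.5000 = -35.0000
Σcross = 269.0000 → A = |Σcross|/2 = 134.5000 mm²
Σ(r_i+r_j)·cross = 3077.0000 → first moment M = |Σ|/6 = 512.8333
R_c = M/A = 512.8333/134.5000 = 3.8129 mm
θ = 355° = 6.195919 rad
V = θ·R_c·A = 6.195919·3.8129·134.5000 = 3177.474 mm³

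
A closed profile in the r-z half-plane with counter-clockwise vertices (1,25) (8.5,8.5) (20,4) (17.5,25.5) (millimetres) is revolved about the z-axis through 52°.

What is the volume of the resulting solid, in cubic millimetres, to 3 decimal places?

Profile (r,z), 4 vertices: (1,25) (8.5,8.5) (20,4) (17.5,25.5)
edge 0: (1,25)→(8.5,8.5)  cross = 1·8.5 − 8.5·25 = -204.0000; (r_i+r_j)·cross = 9.5·-204.0000 = -1938.0000
edge 1: (8.5,8.5)→(20,4)  cross = 8.5·4 − 20·8.5 = -136.0000; (r_i+r_j)·cross = 28.5·-136.0000 = -3876.0000
edge 2: (20,4)→(17.5,25.5)  cross = 20·25.5 − 17.5·4 = 440.0000; (r_i+r_j)·cross = 37.5·440.0000 = 16500.0000
edge 3: (17.5,25.5)→(1,25)  cross = 17.5·25 − 1·25.5 = 412.0000; (r_i+r_j)·cross = 18.5·412.0000 = 7622.0000
Σcross = 512.0000 → A = |Σcross|/2 = 256.0000 mm²
Σ(r_i+r_j)·cross = 18308.0000 → first moment M = |Σ|/6 = 3051.3333
R_c = M/A = 3051.3333/256.0000 = 11.9193 mm
θ = 52° = 0.907571 rad
V = θ·R_c·A = 0.907571·11.9193·256.0000 = 2769.302 mm³

Volume = 2769.302 mm³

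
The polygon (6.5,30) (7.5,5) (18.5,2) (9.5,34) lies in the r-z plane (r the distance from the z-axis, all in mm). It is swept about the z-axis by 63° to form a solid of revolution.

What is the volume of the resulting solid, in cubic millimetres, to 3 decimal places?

Profile (r,z), 4 vertices: (6.5,30) (7.5,5) (18.5,2) (9.5,34)
edge 0: (6.5,30)→(7.5,5)  cross = 6.5·5 − 7.5·30 = -192.5000; (r_i+r_j)·cross = 14·-192.5000 = -2695.0000
edge 1: (7.5,5)→(18.5,2)  cross = 7.5·2 − 18.5·5 = -77.5000; (r_i+r_j)·cross = 26·-77.5000 = -2015.0000
edge 2: (18.5,2)→(9.5,34)  cross = 18.5·34 − 9.5·2 = 610.0000; (r_i+r_j)·cross = 28·610.0000 = 17080.0000
edge 3: (9.5,34)→(6.5,30)  cross = 9.5·30 − 6.5·34 = 64.0000; (r_i+r_j)·cross = 16·64.0000 = 1024.0000
Σcross = 404.0000 → A = |Σcross|/2 = 202.0000 mm²
Σ(r_i+r_j)·cross = 13394.0000 → first moment M = |Σ|/6 = 2232.3333
R_c = M/A = 2232.3333/202.0000 = 11.0512 mm
θ = 63° = 1.099557 rad
V = θ·R_c·A = 1.099557·11.0512·202.0000 = 2454.579 mm³

Volume = 2454.579 mm³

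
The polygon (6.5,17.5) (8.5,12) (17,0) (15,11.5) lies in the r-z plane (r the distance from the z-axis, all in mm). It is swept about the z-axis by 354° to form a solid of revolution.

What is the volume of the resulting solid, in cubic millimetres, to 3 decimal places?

Volume = 4149.226 mm³

Profile (r,z), 4 vertices: (6.5,17.5) (8.5,12) (17,0) (15,11.5)
edge 0: (6.5,17.5)→(8.5,12)  cross = 6.5·12 − 8.5·17.5 = -70.7500; (r_i+r_j)·cross = 15·-70.7500 = -1061.2500
edge 1: (8.5,12)→(17,0)  cross = 8.5·0 − 17·12 = -204.0000; (r_i+r_j)·cross = 25.5·-204.0000 = -5202.0000
edge 2: (17,0)→(15,11.5)  cross = 17·11.5 − 15·0 = 195.5000; (r_i+r_j)·cross = 32·195.5000 = 6256.0000
edge 3: (15,11.5)→(6.5,17.5)  cross = 15·17.5 − 6.5·11.5 = 187.7500; (r_i+r_j)·cross = 21.5·187.7500 = 4036.6250
Σcross = 108.5000 → A = |Σcross|/2 = 54.2500 mm²
Σ(r_i+r_j)·cross = 4029.3750 → first moment M = |Σ|/6 = 671.5625
R_c = M/A = 671.5625/54.2500 = 12.3790 mm
θ = 354° = 6.178466 rad
V = θ·R_c·A = 6.178466·12.3790·54.2500 = 4149.226 mm³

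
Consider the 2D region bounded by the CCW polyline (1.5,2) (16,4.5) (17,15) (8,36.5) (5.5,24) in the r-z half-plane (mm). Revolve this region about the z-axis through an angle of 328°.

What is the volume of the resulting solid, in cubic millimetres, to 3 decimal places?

Profile (r,z), 5 vertices: (1.5,2) (16,4.5) (17,15) (8,36.5) (5.5,24)
edge 0: (1.5,2)→(16,4.5)  cross = 1.5·4.5 − 16·2 = -25.2500; (r_i+r_j)·cross = 17.5·-25.2500 = -441.8750
edge 1: (16,4.5)→(17,15)  cross = 16·15 − 17·4.5 = 163.5000; (r_i+r_j)·cross = 33·163.5000 = 5395.5000
edge 2: (17,15)→(8,36.5)  cross = 17·36.5 − 8·15 = 500.5000; (r_i+r_j)·cross = 25·500.5000 = 12512.5000
edge 3: (8,36.5)→(5.5,24)  cross = 8·24 − 5.5·36.5 = -8.7500; (r_i+r_j)·cross = 13.5·-8.7500 = -118.1250
edge 4: (5.5,24)→(1.5,2)  cross = 5.5·2 − 1.5·24 = -25.0000; (r_i+r_j)·cross = 7·-25.0000 = -175.0000
Σcross = 605.0000 → A = |Σcross|/2 = 302.5000 mm²
Σ(r_i+r_j)·cross = 17173.0000 → first moment M = |Σ|/6 = 2862.1667
R_c = M/A = 2862.1667/302.5000 = 9.4617 mm
θ = 328° = 5.724680 rad
V = θ·R_c·A = 5.724680·9.4617·302.5000 = 16384.988 mm³

Volume = 16384.988 mm³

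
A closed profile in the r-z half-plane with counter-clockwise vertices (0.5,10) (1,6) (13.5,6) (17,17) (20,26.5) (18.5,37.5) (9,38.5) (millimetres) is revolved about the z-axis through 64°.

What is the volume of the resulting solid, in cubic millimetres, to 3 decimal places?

Volume = 5186.164 mm³

Profile (r,z), 7 vertices: (0.5,10) (1,6) (13.5,6) (17,17) (20,26.5) (18.5,37.5) (9,38.5)
edge 0: (0.5,10)→(1,6)  cross = 0.5·6 − 1·10 = -7.0000; (r_i+r_j)·cross = 1.5·-7.0000 = -10.5000
edge 1: (1,6)→(13.5,6)  cross = 1·6 − 13.5·6 = -75.0000; (r_i+r_j)·cross = 14.5·-75.0000 = -1087.5000
edge 2: (13.5,6)→(17,17)  cross = 13.5·17 − 17·6 = 127.5000; (r_i+r_j)·cross = 30.5·127.5000 = 3888.7500
edge 3: (17,17)→(20,26.5)  cross = 17·26.5 − 20·17 = 110.5000; (r_i+r_j)·cross = 37·110.5000 = 4088.5000
edge 4: (20,26.5)→(18.5,37.5)  cross = 20·37.5 − 18.5·26.5 = 259.7500; (r_i+r_j)·cross = 38.5·259.7500 = 10000.3750
edge 5: (18.5,37.5)→(9,38.5)  cross = 18.5·38.5 − 9·37.5 = 374.7500; (r_i+r_j)·cross = 27.5·374.7500 = 10305.6250
edge 6: (9,38.5)→(0.5,10)  cross = 9·10 − 0.5·38.5 = 70.7500; (r_i+r_j)·cross = 9.5·70.7500 = 672.1250
Σcross = 861.2500 → A = |Σcross|/2 = 430.6250 mm²
Σ(r_i+r_j)·cross = 27857.3750 → first moment M = |Σ|/6 = 4642.8958
R_c = M/A = 4642.8958/430.6250 = 10.7818 mm
θ = 64° = 1.117011 rad
V = θ·R_c·A = 1.117011·10.7818·430.6250 = 5186.164 mm³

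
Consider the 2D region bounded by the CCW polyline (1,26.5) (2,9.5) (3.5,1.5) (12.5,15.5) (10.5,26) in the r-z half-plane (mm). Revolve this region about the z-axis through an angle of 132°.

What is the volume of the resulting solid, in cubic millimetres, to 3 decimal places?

Profile (r,z), 5 vertices: (1,26.5) (2,9.5) (3.5,1.5) (12.5,15.5) (10.5,26)
edge 0: (1,26.5)→(2,9.5)  cross = 1·9.5 − 2·26.5 = -43.5000; (r_i+r_j)·cross = 3·-43.5000 = -130.5000
edge 1: (2,9.5)→(3.5,1.5)  cross = 2·1.5 − 3.5·9.5 = -30.2500; (r_i+r_j)·cross = 5.5·-30.2500 = -166.3750
edge 2: (3.5,1.5)→(12.5,15.5)  cross = 3.5·15.5 − 12.5·1.5 = 35.5000; (r_i+r_j)·cross = 16·35.5000 = 568.0000
edge 3: (12.5,15.5)→(10.5,26)  cross = 12.5·26 − 10.5·15.5 = 162.2500; (r_i+r_j)·cross = 23·162.2500 = 3731.7500
edge 4: (10.5,26)→(1,26.5)  cross = 10.5·26.5 − 1·26 = 252.2500; (r_i+r_j)·cross = 11.5·252.2500 = 2900.8750
Σcross = 376.2500 → A = |Σcross|/2 = 188.1250 mm²
Σ(r_i+r_j)·cross = 6903.7500 → first moment M = |Σ|/6 = 1150.6250
R_c = M/A = 1150.6250/188.1250 = 6.1163 mm
θ = 132° = 2.303835 rad
V = θ·R_c·A = 2.303835·6.1163·188.1250 = 2650.850 mm³

Volume = 2650.850 mm³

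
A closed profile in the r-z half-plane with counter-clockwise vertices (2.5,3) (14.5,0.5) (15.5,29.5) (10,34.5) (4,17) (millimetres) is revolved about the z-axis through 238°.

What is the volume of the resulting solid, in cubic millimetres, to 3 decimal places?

Volume = 12631.354 mm³

Profile (r,z), 5 vertices: (2.5,3) (14.5,0.5) (15.5,29.5) (10,34.5) (4,17)
edge 0: (2.5,3)→(14.5,0.5)  cross = 2.5·0.5 − 14.5·3 = -42.2500; (r_i+r_j)·cross = 17·-42.2500 = -718.2500
edge 1: (14.5,0.5)→(15.5,29.5)  cross = 14.5·29.5 − 15.5·0.5 = 420.0000; (r_i+r_j)·cross = 30·420.0000 = 12600.0000
edge 2: (15.5,29.5)→(10,34.5)  cross = 15.5·34.5 − 10·29.5 = 239.7500; (r_i+r_j)·cross = 25.5·239.7500 = 6113.6250
edge 3: (10,34.5)→(4,17)  cross = 10·17 − 4·34.5 = 32.0000; (r_i+r_j)·cross = 14·32.0000 = 448.0000
edge 4: (4,17)→(2.5,3)  cross = 4·3 − 2.5·17 = -30.5000; (r_i+r_j)·cross = 6.5·-30.5000 = -198.2500
Σcross = 619.0000 → A = |Σcross|/2 = 309.5000 mm²
Σ(r_i+r_j)·cross = 18245.1250 → first moment M = |Σ|/6 = 3040.8542
R_c = M/A = 3040.8542/309.5000 = 9.8251 mm
θ = 238° = 4.153884 rad
V = θ·R_c·A = 4.153884·9.8251·309.5000 = 12631.354 mm³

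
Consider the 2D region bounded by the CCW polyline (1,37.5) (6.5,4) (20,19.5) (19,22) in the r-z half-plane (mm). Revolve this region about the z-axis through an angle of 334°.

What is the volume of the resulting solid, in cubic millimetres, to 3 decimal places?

Profile (r,z), 4 vertices: (1,37.5) (6.5,4) (20,19.5) (19,22)
edge 0: (1,37.5)→(6.5,4)  cross = 1·4 − 6.5·37.5 = -239.7500; (r_i+r_j)·cross = 7.5·-239.7500 = -1798.1250
edge 1: (6.5,4)→(20,19.5)  cross = 6.5·19.5 − 20·4 = 46.7500; (r_i+r_j)·cross = 26.5·46.7500 = 1238.8750
edge 2: (20,19.5)→(19,22)  cross = 20·22 − 19·19.5 = 69.5000; (r_i+r_j)·cross = 39·69.5000 = 2710.5000
edge 3: (19,22)→(1,37.5)  cross = 19·37.5 − 1·22 = 690.5000; (r_i+r_j)·cross = 20·690.5000 = 13810.0000
Σcross = 567.0000 → A = |Σcross|/2 = 283.5000 mm²
Σ(r_i+r_j)·cross = 15961.2500 → first moment M = |Σ|/6 = 2660.2083
R_c = M/A = 2660.2083/283.5000 = 9.3835 mm
θ = 334° = 5.829400 rad
V = θ·R_c·A = 5.829400·9.3835·283.5000 = 15507.418 mm³

Volume = 15507.418 mm³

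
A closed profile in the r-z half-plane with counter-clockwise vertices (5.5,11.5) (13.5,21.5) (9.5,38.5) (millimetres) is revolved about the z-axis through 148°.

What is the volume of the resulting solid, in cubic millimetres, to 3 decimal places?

Volume = 2159.461 mm³

Profile (r,z), 3 vertices: (5.5,11.5) (13.5,21.5) (9.5,38.5)
edge 0: (5.5,11.5)→(13.5,21.5)  cross = 5.5·21.5 − 13.5·11.5 = -37.0000; (r_i+r_j)·cross = 19·-37.0000 = -703.0000
edge 1: (13.5,21.5)→(9.5,38.5)  cross = 13.5·38.5 − 9.5·21.5 = 315.5000; (r_i+r_j)·cross = 23·315.5000 = 7256.5000
edge 2: (9.5,38.5)→(5.5,11.5)  cross = 9.5·11.5 − 5.5·38.5 = -102.5000; (r_i+r_j)·cross = 15·-102.5000 = -1537.5000
Σcross = 176.0000 → A = |Σcross|/2 = 88.0000 mm²
Σ(r_i+r_j)·cross = 5016.0000 → first moment M = |Σ|/6 = 836.0000
R_c = M/A = 836.0000/88.0000 = 9.5000 mm
θ = 148° = 2.583087 rad
V = θ·R_c·A = 2.583087·9.5000·88.0000 = 2159.461 mm³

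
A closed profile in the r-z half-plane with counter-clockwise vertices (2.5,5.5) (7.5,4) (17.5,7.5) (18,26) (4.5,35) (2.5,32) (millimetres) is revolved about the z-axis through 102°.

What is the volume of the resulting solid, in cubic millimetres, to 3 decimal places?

Volume = 6619.659 mm³

Profile (r,z), 6 vertices: (2.5,5.5) (7.5,4) (17.5,7.5) (18,26) (4.5,35) (2.5,32)
edge 0: (2.5,5.5)→(7.5,4)  cross = 2.5·4 − 7.5·5.5 = -31.2500; (r_i+r_j)·cross = 10·-31.2500 = -312.5000
edge 1: (7.5,4)→(17.5,7.5)  cross = 7.5·7.5 − 17.5·4 = -13.7500; (r_i+r_j)·cross = 25·-13.7500 = -343.7500
edge 2: (17.5,7.5)→(18,26)  cross = 17.5·26 − 18·7.5 = 320.0000; (r_i+r_j)·cross = 35.5·320.0000 = 11360.0000
edge 3: (18,26)→(4.5,35)  cross = 18·35 − 4.5·26 = 513.0000; (r_i+r_j)·cross = 22.5·513.0000 = 11542.5000
edge 4: (4.5,35)→(2.5,32)  cross = 4.5·32 − 2.5·35 = 56.5000; (r_i+r_j)·cross = 7·56.5000 = 395.5000
edge 5: (2.5,32)→(2.5,5.5)  cross = 2.5·5.5 − 2.5·32 = -66.2500; (r_i+r_j)·cross = 5·-66.2500 = -331.2500
Σcross = 778.2500 → A = |Σcross|/2 = 389.1250 mm²
Σ(r_i+r_j)·cross = 22310.5000 → first moment M = |Σ|/6 = 3718.4167
R_c = M/A = 3718.4167/389.1250 = 9.5558 mm
θ = 102° = 1.780236 rad
V = θ·R_c·A = 1.780236·9.5558·389.1250 = 6619.659 mm³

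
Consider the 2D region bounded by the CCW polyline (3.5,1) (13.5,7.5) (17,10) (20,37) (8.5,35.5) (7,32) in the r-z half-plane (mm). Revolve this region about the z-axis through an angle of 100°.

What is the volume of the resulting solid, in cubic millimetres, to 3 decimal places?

Profile (r,z), 6 vertices: (3.5,1) (13.5,7.5) (17,10) (20,37) (8.5,35.5) (7,32)
edge 0: (3.5,1)→(13.5,7.5)  cross = 3.5·7.5 − 13.5·1 = 12.7500; (r_i+r_j)·cross = 17·12.7500 = 216.7500
edge 1: (13.5,7.5)→(17,10)  cross = 13.5·10 − 17·7.5 = 7.5000; (r_i+r_j)·cross = 30.5·7.5000 = 228.7500
edge 2: (17,10)→(20,37)  cross = 17·37 − 20·10 = 429.0000; (r_i+r_j)·cross = 37·429.0000 = 15873.0000
edge 3: (20,37)→(8.5,35.5)  cross = 20·35.5 − 8.5·37 = 395.5000; (r_i+r_j)·cross = 28.5·395.5000 = 11271.7500
edge 4: (8.5,35.5)→(7,32)  cross = 8.5·32 − 7·35.5 = 23.5000; (r_i+r_j)·cross = 15.5·23.5000 = 364.2500
edge 5: (7,32)→(3.5,1)  cross = 7·1 − 3.5·32 = -105.0000; (r_i+r_j)·cross = 10.5·-105.0000 = -1102.5000
Σcross = 763.2500 → A = |Σcross|/2 = 381.6250 mm²
Σ(r_i+r_j)·cross = 26852.0000 → first moment M = |Σ|/6 = 4475.3333
R_c = M/A = 4475.3333/381.6250 = 11.7270 mm
θ = 100° = 1.745329 rad
V = θ·R_c·A = 1.745329·11.7270·381.6250 = 7810.930 mm³

Volume = 7810.930 mm³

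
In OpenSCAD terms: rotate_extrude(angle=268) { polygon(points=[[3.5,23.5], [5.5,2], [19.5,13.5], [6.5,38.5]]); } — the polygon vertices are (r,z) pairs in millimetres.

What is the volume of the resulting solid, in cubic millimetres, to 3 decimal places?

Profile (r,z), 4 vertices: (3.5,23.5) (5.5,2) (19.5,13.5) (6.5,38.5)
edge 0: (3.5,23.5)→(5.5,2)  cross = 3.5·2 − 5.5·23.5 = -122.2500; (r_i+r_j)·cross = 9·-122.2500 = -1100.2500
edge 1: (5.5,2)→(19.5,13.5)  cross = 5.5·13.5 − 19.5·2 = 35.2500; (r_i+r_j)·cross = 25·35.2500 = 881.2500
edge 2: (19.5,13.5)→(6.5,38.5)  cross = 19.5·38.5 − 6.5·13.5 = 663.0000; (r_i+r_j)·cross = 26·663.0000 = 17238.0000
edge 3: (6.5,38.5)→(3.5,23.5)  cross = 6.5·23.5 − 3.5·38.5 = 18.0000; (r_i+r_j)·cross = 10·18.0000 = 180.0000
Σcross = 594.0000 → A = |Σcross|/2 = 297.0000 mm²
Σ(r_i+r_j)·cross = 17199.0000 → first moment M = |Σ|/6 = 2866.5000
R_c = M/A = 2866.5000/297.0000 = 9.6515 mm
θ = 268° = 4.677482 rad
V = θ·R_c·A = 4.677482·9.6515·297.0000 = 13408.003 mm³

Volume = 13408.003 mm³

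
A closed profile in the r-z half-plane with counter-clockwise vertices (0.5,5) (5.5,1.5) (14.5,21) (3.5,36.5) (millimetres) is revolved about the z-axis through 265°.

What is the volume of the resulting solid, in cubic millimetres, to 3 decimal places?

Profile (r,z), 4 vertices: (0.5,5) (5.5,1.5) (14.5,21) (3.5,36.5)
edge 0: (0.5,5)→(5.5,1.5)  cross = 0.5·1.5 − 5.5·5 = -26.7500; (r_i+r_j)·cross = 6·-26.7500 = -160.5000
edge 1: (5.5,1.5)→(14.5,21)  cross = 5.5·21 − 14.5·1.5 = 93.7500; (r_i+r_j)·cross = 20·93.7500 = 1875.0000
edge 2: (14.5,21)→(3.5,36.5)  cross = 14.5·36.5 − 3.5·21 = 455.7500; (r_i+r_j)·cross = 18·455.7500 = 8203.5000
edge 3: (3.5,36.5)→(0.5,5)  cross = 3.5·5 − 0.5·36.5 = -0.7500; (r_i+r_j)·cross = 4·-0.7500 = -3.0000
Σcross = 522.0000 → A = |Σcross|/2 = 261.0000 mm²
Σ(r_i+r_j)·cross = 9915.0000 → first moment M = |Σ|/6 = 1652.5000
R_c = M/A = 1652.5000/261.0000 = 6.3314 mm
θ = 265° = 4.625123 rad
V = θ·R_c·A = 4.625123·6.3314·261.0000 = 7643.015 mm³

Volume = 7643.015 mm³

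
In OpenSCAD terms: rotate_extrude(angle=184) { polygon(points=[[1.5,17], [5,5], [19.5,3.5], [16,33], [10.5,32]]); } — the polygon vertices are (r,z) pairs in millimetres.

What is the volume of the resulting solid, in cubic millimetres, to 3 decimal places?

Profile (r,z), 5 vertices: (1.5,17) (5,5) (19.5,3.5) (16,33) (10.5,32)
edge 0: (1.5,17)→(5,5)  cross = 1.5·5 − 5·17 = -77.5000; (r_i+r_j)·cross = 6.5·-77.5000 = -503.7500
edge 1: (5,5)→(19.5,3.5)  cross = 5·3.5 − 19.5·5 = -80.0000; (r_i+r_j)·cross = 24.5·-80.0000 = -1960.0000
edge 2: (19.5,3.5)→(16,33)  cross = 19.5·33 − 16·3.5 = 587.5000; (r_i+r_j)·cross = 35.5·587.5000 = 20856.2500
edge 3: (16,33)→(10.5,32)  cross = 16·32 − 10.5·33 = 165.5000; (r_i+r_j)·cross = 26.5·165.5000 = 4385.7500
edge 4: (10.5,32)→(1.5,17)  cross = 10.5·17 − 1.5·32 = 130.5000; (r_i+r_j)·cross = 12·130.5000 = 1566.0000
Σcross = 726.0000 → A = |Σcross|/2 = 363.0000 mm²
Σ(r_i+r_j)·cross = 24344.2500 → first moment M = |Σ|/6 = 4057.3750
R_c = M/A = 4057.3750/363.0000 = 11.1773 mm
θ = 184° = 3.211406 rad
V = θ·R_c·A = 3.211406·11.1773·363.0000 = 13029.878 mm³

Volume = 13029.878 mm³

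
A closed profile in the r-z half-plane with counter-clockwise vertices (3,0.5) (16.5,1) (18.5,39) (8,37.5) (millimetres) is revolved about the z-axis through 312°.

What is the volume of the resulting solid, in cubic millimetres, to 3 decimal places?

Volume = 27858.352 mm³

Profile (r,z), 4 vertices: (3,0.5) (16.5,1) (18.5,39) (8,37.5)
edge 0: (3,0.5)→(16.5,1)  cross = 3·1 − 16.5·0.5 = -5.2500; (r_i+r_j)·cross = 19.5·-5.2500 = -102.3750
edge 1: (16.5,1)→(18.5,39)  cross = 16.5·39 − 18.5·1 = 625.0000; (r_i+r_j)·cross = 35·625.0000 = 21875.0000
edge 2: (18.5,39)→(8,37.5)  cross = 18.5·37.5 − 8·39 = 381.7500; (r_i+r_j)·cross = 26.5·381.7500 = 10116.3750
edge 3: (8,37.5)→(3,0.5)  cross = 8·0.5 − 3·37.5 = -108.5000; (r_i+r_j)·cross = 11·-108.5000 = -1193.5000
Σcross = 893.0000 → A = |Σcross|/2 = 446.5000 mm²
Σ(r_i+r_j)·cross = 30695.5000 → first moment M = |Σ|/6 = 5115.9167
R_c = M/A = 5115.9167/446.5000 = 11.4578 mm
θ = 312° = 5.445427 rad
V = θ·R_c·A = 5.445427·11.4578·446.5000 = 27858.352 mm³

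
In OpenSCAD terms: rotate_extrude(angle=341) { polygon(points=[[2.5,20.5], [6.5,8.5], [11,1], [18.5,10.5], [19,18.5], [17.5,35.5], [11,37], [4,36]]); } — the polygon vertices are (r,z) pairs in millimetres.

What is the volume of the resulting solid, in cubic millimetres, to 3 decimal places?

Volume = 29241.069 mm³

Profile (r,z), 8 vertices: (2.5,20.5) (6.5,8.5) (11,1) (18.5,10.5) (19,18.5) (17.5,35.5) (11,37) (4,36)
edge 0: (2.5,20.5)→(6.5,8.5)  cross = 2.5·8.5 − 6.5·20.5 = -112.0000; (r_i+r_j)·cross = 9·-112.0000 = -1008.0000
edge 1: (6.5,8.5)→(11,1)  cross = 6.5·1 − 11·8.5 = -87.0000; (r_i+r_j)·cross = 17.5·-87.0000 = -1522.5000
edge 2: (11,1)→(18.5,10.5)  cross = 11·10.5 − 18.5·1 = 97.0000; (r_i+r_j)·cross = 29.5·97.0000 = 2861.5000
edge 3: (18.5,10.5)→(19,18.5)  cross = 18.5·18.5 − 19·10.5 = 142.7500; (r_i+r_j)·cross = 37.5·142.7500 = 5353.1250
edge 4: (19,18.5)→(17.5,35.5)  cross = 19·35.5 − 17.5·18.5 = 350.7500; (r_i+r_j)·cross = 36.5·350.7500 = 12802.3750
edge 5: (17.5,35.5)→(11,37)  cross = 17.5·37 − 11·35.5 = 257.0000; (r_i+r_j)·cross = 28.5·257.0000 = 7324.5000
edge 6: (11,37)→(4,36)  cross = 11·36 − 4·37 = 248.0000; (r_i+r_j)·cross = 15·248.0000 = 3720.0000
edge 7: (4,36)→(2.5,20.5)  cross = 4·20.5 − 2.5·36 = -8.0000; (r_i+r_j)·cross = 6.5·-8.0000 = -52.0000
Σcross = 888.5000 → A = |Σcross|/2 = 444.2500 mm²
Σ(r_i+r_j)·cross = 29479.0000 → first moment M = |Σ|/6 = 4913.1667
R_c = M/A = 4913.1667/444.2500 = 11.0595 mm
θ = 341° = 5.951573 rad
V = θ·R_c·A = 5.951573·11.0595·444.2500 = 29241.069 mm³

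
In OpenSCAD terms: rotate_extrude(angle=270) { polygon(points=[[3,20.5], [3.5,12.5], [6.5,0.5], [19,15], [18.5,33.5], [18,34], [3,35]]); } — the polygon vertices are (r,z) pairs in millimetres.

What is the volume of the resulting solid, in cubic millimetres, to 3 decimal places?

Profile (r,z), 7 vertices: (3,20.5) (3.5,12.5) (6.5,0.5) (19,15) (18.5,33.5) (18,34) (3,35)
edge 0: (3,20.5)→(3.5,12.5)  cross = 3·12.5 − 3.5·20.5 = -34.2500; (r_i+r_j)·cross = 6.5·-34.2500 = -222.6250
edge 1: (3.5,12.5)→(6.5,0.5)  cross = 3.5·0.5 − 6.5·12.5 = -79.5000; (r_i+r_j)·cross = 10·-79.5000 = -795.0000
edge 2: (6.5,0.5)→(19,15)  cross = 6.5·15 − 19·0.5 = 88.0000; (r_i+r_j)·cross = 25.5·88.0000 = 2244.0000
edge 3: (19,15)→(18.5,33.5)  cross = 19·33.5 − 18.5·15 = 359.0000; (r_i+r_j)·cross = 37.5·359.0000 = 13462.5000
edge 4: (18.5,33.5)→(18,34)  cross = 18.5·34 − 18·33.5 = 26.0000; (r_i+r_j)·cross = 36.5·26.0000 = 949.0000
edge 5: (18,34)→(3,35)  cross = 18·35 − 3·34 = 528.0000; (r_i+r_j)·cross = 21·528.0000 = 11088.0000
edge 6: (3,35)→(3,20.5)  cross = 3·20.5 − 3·35 = -43.5000; (r_i+r_j)·cross = 6·-43.5000 = -261.0000
Σcross = 843.7500 → A = |Σcross|/2 = 421.8750 mm²
Σ(r_i+r_j)·cross = 26464.8750 → first moment M = |Σ|/6 = 4410.8125
R_c = M/A = 4410.8125/421.8750 = 10.4553 mm
θ = 270° = 4.712389 rad
V = θ·R_c·A = 4.712389·10.4553·421.8750 = 20785.464 mm³

Volume = 20785.464 mm³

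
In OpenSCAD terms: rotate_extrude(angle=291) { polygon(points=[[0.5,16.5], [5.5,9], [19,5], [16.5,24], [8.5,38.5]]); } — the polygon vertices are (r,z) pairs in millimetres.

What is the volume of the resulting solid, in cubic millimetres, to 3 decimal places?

Volume = 17857.653 mm³

Profile (r,z), 5 vertices: (0.5,16.5) (5.5,9) (19,5) (16.5,24) (8.5,38.5)
edge 0: (0.5,16.5)→(5.5,9)  cross = 0.5·9 − 5.5·16.5 = -86.2500; (r_i+r_j)·cross = 6·-86.2500 = -517.5000
edge 1: (5.5,9)→(19,5)  cross = 5.5·5 − 19·9 = -143.5000; (r_i+r_j)·cross = 24.5·-143.5000 = -3515.7500
edge 2: (19,5)→(16.5,24)  cross = 19·24 − 16.5·5 = 373.5000; (r_i+r_j)·cross = 35.5·373.5000 = 13259.2500
edge 3: (16.5,24)→(8.5,38.5)  cross = 16.5·38.5 − 8.5·24 = 431.2500; (r_i+r_j)·cross = 25·431.2500 = 10781.2500
edge 4: (8.5,38.5)→(0.5,16.5)  cross = 8.5·16.5 − 0.5·38.5 = 121.0000; (r_i+r_j)·cross = 9·121.0000 = 1089.0000
Σcross = 696.0000 → A = |Σcross|/2 = 348.0000 mm²
Σ(r_i+r_j)·cross = 21096.2500 → first moment M = |Σ|/6 = 3516.0417
R_c = M/A = 3516.0417/348.0000 = 10.1036 mm
θ = 291° = 5.078908 rad
V = θ·R_c·A = 5.078908·10.1036·348.0000 = 17857.653 mm³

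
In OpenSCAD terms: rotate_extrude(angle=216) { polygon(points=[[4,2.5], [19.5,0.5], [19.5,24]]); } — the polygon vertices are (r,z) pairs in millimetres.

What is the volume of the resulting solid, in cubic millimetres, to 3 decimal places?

Profile (r,z), 3 vertices: (4,2.5) (19.5,0.5) (19.5,24)
edge 0: (4,2.5)→(19.5,0.5)  cross = 4·0.5 − 19.5·2.5 = -46.7500; (r_i+r_j)·cross = 23.5·-46.7500 = -1098.6250
edge 1: (19.5,0.5)→(19.5,24)  cross = 19.5·24 − 19.5·0.5 = 458.2500; (r_i+r_j)·cross = 39·458.2500 = 17871.7500
edge 2: (19.5,24)→(4,2.5)  cross = 19.5·2.5 − 4·24 = -47.2500; (r_i+r_j)·cross = 23.5·-47.2500 = -1110.3750
Σcross = 364.2500 → A = |Σcross|/2 = 182.1250 mm²
Σ(r_i+r_j)·cross = 15662.7500 → first moment M = |Σ|/6 = 2610.4583
R_c = M/A = 2610.4583/182.1250 = 14.3333 mm
θ = 216° = 3.769911 rad
V = θ·R_c·A = 3.769911·14.3333·182.1250 = 9841.196 mm³

Volume = 9841.196 mm³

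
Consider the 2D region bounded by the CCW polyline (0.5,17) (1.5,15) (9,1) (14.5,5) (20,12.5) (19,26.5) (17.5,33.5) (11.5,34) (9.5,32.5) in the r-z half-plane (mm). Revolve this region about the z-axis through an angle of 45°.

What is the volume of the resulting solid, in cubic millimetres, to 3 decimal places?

Profile (r,z), 9 vertices: (0.5,17) (1.5,15) (9,1) (14.5,5) (20,12.5) (19,26.5) (17.5,33.5) (11.5,34) (9.5,32.5)
edge 0: (0.5,17)→(1.5,15)  cross = 0.5·15 − 1.5·17 = -18.0000; (r_i+r_j)·cross = 2·-18.0000 = -36.0000
edge 1: (1.5,15)→(9,1)  cross = 1.5·1 − 9·15 = -133.5000; (r_i+r_j)·cross = 10.5·-133.5000 = -1401.7500
edge 2: (9,1)→(14.5,5)  cross = 9·5 − 14.5·1 = 30.5000; (r_i+r_j)·cross = 23.5·30.5000 = 716.7500
edge 3: (14.5,5)→(20,12.5)  cross = 14.5·12.5 − 20·5 = 81.2500; (r_i+r_j)·cross = 34.5·81.2500 = 2803.1250
edge 4: (20,12.5)→(19,26.5)  cross = 20·26.5 − 19·12.5 = 292.5000; (r_i+r_j)·cross = 39·292.5000 = 11407.5000
edge 5: (19,26.5)→(17.5,33.5)  cross = 19·33.5 − 17.5·26.5 = 172.7500; (r_i+r_j)·cross = 36.5·172.7500 = 6305.3750
edge 6: (17.5,33.5)→(11.5,34)  cross = 17.5·34 − 11.5·33.5 = 209.7500; (r_i+r_j)·cross = 29·209.7500 = 6082.7500
edge 7: (11.5,34)→(9.5,32.5)  cross = 11.5·32.5 − 9.5·34 = 50.7500; (r_i+r_j)·cross = 21·50.7500 = 1065.7500
edge 8: (9.5,32.5)→(0.5,17)  cross = 9.5·17 − 0.5·32.5 = 145.2500; (r_i+r_j)·cross = 10·145.2500 = 1452.5000
Σcross = 831.2500 → A = |Σcross|/2 = 415.6250 mm²
Σ(r_i+r_j)·cross = 28396.0000 → first moment M = |Σ|/6 = 4732.6667
R_c = M/A = 4732.6667/415.6250 = 11.3869 mm
θ = 45° = 0.785398 rad
V = θ·R_c·A = 0.785398·11.3869·415.6250 = 3717.028 mm³

Volume = 3717.028 mm³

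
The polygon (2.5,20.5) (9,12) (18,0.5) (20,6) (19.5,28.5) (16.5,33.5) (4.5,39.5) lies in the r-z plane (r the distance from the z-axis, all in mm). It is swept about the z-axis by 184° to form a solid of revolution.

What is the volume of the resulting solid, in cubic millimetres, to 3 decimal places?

Profile (r,z), 7 vertices: (2.5,20.5) (9,12) (18,0.5) (20,6) (19.5,28.5) (16.5,33.5) (4.5,39.5)
edge 0: (2.5,20.5)→(9,12)  cross = 2.5·12 − 9·20.5 = -154.5000; (r_i+r_j)·cross = 11.5·-154.5000 = -1776.7500
edge 1: (9,12)→(18,0.5)  cross = 9·0.5 − 18·12 = -211.5000; (r_i+r_j)·cross = 27·-211.5000 = -5710.5000
edge 2: (18,0.5)→(20,6)  cross = 18·6 − 20·0.5 = 98.0000; (r_i+r_j)·cross = 38·98.0000 = 3724.0000
edge 3: (20,6)→(19.5,28.5)  cross = 20·28.5 − 19.5·6 = 453.0000; (r_i+r_j)·cross = 39.5·453.0000 = 17893.5000
edge 4: (19.5,28.5)→(16.5,33.5)  cross = 19.5·33.5 − 16.5·28.5 = 183.0000; (r_i+r_j)·cross = 36·183.0000 = 6588.0000
edge 5: (16.5,33.5)→(4.5,39.5)  cross = 16.5·39.5 − 4.5·33.5 = 501.0000; (r_i+r_j)·cross = 21·501.0000 = 10521.0000
edge 6: (4.5,39.5)→(2.5,20.5)  cross = 4.5·20.5 − 2.5·39.5 = -6.5000; (r_i+r_j)·cross = 7·-6.5000 = -45.5000
Σcross = 862.5000 → A = |Σcross|/2 = 431.2500 mm²
Σ(r_i+r_j)·cross = 31193.7500 → first moment M = |Σ|/6 = 5198.9583
R_c = M/A = 5198.9583/431.2500 = 12.0556 mm
θ = 184° = 3.211406 rad
V = θ·R_c·A = 3.211406·12.0556·431.2500 = 16695.965 mm³

Volume = 16695.965 mm³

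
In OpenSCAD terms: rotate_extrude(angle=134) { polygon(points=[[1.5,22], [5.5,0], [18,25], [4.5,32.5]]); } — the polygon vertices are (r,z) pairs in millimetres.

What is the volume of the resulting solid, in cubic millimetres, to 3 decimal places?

Volume = 5190.836 mm³

Profile (r,z), 4 vertices: (1.5,22) (5.5,0) (18,25) (4.5,32.5)
edge 0: (1.5,22)→(5.5,0)  cross = 1.5·0 − 5.5·22 = -121.0000; (r_i+r_j)·cross = 7·-121.0000 = -847.0000
edge 1: (5.5,0)→(18,25)  cross = 5.5·25 − 18·0 = 137.5000; (r_i+r_j)·cross = 23.5·137.5000 = 3231.2500
edge 2: (18,25)→(4.5,32.5)  cross = 18·32.5 − 4.5·25 = 472.5000; (r_i+r_j)·cross = 22.5·472.5000 = 10631.2500
edge 3: (4.5,32.5)→(1.5,22)  cross = 4.5·22 − 1.5·32.5 = 50.2500; (r_i+r_j)·cross = 6·50.2500 = 301.5000
Σcross = 539.2500 → A = |Σcross|/2 = 269.6250 mm²
Σ(r_i+r_j)·cross = 13317.0000 → first moment M = |Σ|/6 = 2219.5000
R_c = M/A = 2219.5000/269.6250 = 8.2318 mm
θ = 134° = 2.338741 rad
V = θ·R_c·A = 2.338741·8.2318·269.6250 = 5190.836 mm³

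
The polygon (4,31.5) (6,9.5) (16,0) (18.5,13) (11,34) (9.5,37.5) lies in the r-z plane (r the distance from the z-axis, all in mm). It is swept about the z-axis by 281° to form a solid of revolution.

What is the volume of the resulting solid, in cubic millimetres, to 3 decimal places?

Volume = 16763.665 mm³

Profile (r,z), 6 vertices: (4,31.5) (6,9.5) (16,0) (18.5,13) (11,34) (9.5,37.5)
edge 0: (4,31.5)→(6,9.5)  cross = 4·9.5 − 6·31.5 = -151.0000; (r_i+r_j)·cross = 10·-151.0000 = -1510.0000
edge 1: (6,9.5)→(16,0)  cross = 6·0 − 16·9.5 = -152.0000; (r_i+r_j)·cross = 22·-152.0000 = -3344.0000
edge 2: (16,0)→(18.5,13)  cross = 16·13 − 18.5·0 = 208.0000; (r_i+r_j)·cross = 34.5·208.0000 = 7176.0000
edge 3: (18.5,13)→(11,34)  cross = 18.5·34 − 11·13 = 486.0000; (r_i+r_j)·cross = 29.5·486.0000 = 14337.0000
edge 4: (11,34)→(9.5,37.5)  cross = 11·37.5 − 9.5·34 = 89.5000; (r_i+r_j)·cross = 20.5·89.5000 = 1834.7500
edge 5: (9.5,37.5)→(4,31.5)  cross = 9.5·31.5 − 4·37.5 = 149.2500; (r_i+r_j)·cross = 13.5·149.2500 = 2014.8750
Σcross = 629.7500 → A = |Σcross|/2 = 314.8750 mm²
Σ(r_i+r_j)·cross = 20508.6250 → first moment M = |Σ|/6 = 3418.1042
R_c = M/A = 3418.1042/314.8750 = 10.8554 mm
θ = 281° = 4.904375 rad
V = θ·R_c·A = 4.904375·10.8554·314.8750 = 16763.665 mm³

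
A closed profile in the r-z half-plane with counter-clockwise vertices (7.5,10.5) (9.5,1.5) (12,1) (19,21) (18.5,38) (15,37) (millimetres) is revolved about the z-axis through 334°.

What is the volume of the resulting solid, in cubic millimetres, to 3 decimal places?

Profile (r,z), 6 vertices: (7.5,10.5) (9.5,1.5) (12,1) (19,21) (18.5,38) (15,37)
edge 0: (7.5,10.5)→(9.5,1.5)  cross = 7.5·1.5 − 9.5·10.5 = -88.5000; (r_i+r_j)·cross = 17·-88.5000 = -1504.5000
edge 1: (9.5,1.5)→(12,1)  cross = 9.5·1 − 12·1.5 = -8.5000; (r_i+r_j)·cross = 21.5·-8.5000 = -182.7500
edge 2: (12,1)→(19,21)  cross = 12·21 − 19·1 = 233.0000; (r_i+r_j)·cross = 31·233.0000 = 7223.0000
edge 3: (19,21)→(18.5,38)  cross = 19·38 − 18.5·21 = 333.5000; (r_i+r_j)·cross = 37.5·333.5000 = 12506.2500
edge 4: (18.5,38)→(15,37)  cross = 18.5·37 − 15·38 = 114.5000; (r_i+r_j)·cross = 33.5·114.5000 = 3835.7500
edge 5: (15,37)→(7.5,10.5)  cross = 15·10.5 − 7.5·37 = -120.0000; (r_i+r_j)·cross = 22.5·-120.0000 = -2700.0000
Σcross = 464.0000 → A = |Σcross|/2 = 232.0000 mm²
Σ(r_i+r_j)·cross = 19177.7500 → first moment M = |Σ|/6 = 3196.2917
R_c = M/A = 3196.2917/232.0000 = 13.7771 mm
θ = 334° = 5.829400 rad
V = θ·R_c·A = 5.829400·13.7771·232.0000 = 18632.462 mm³

Volume = 18632.462 mm³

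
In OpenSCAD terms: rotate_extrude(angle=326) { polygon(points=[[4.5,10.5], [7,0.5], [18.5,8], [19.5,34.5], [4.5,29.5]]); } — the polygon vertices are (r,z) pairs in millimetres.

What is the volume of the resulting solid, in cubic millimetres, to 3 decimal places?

Profile (r,z), 5 vertices: (4.5,10.5) (7,0.5) (18.5,8) (19.5,34.5) (4.5,29.5)
edge 0: (4.5,10.5)→(7,0.5)  cross = 4.5·0.5 − 7·10.5 = -71.2500; (r_i+r_j)·cross = 11.5·-71.2500 = -819.3750
edge 1: (7,0.5)→(18.5,8)  cross = 7·8 − 18.5·0.5 = 46.7500; (r_i+r_j)·cross = 25.5·46.7500 = 1192.1250
edge 2: (18.5,8)→(19.5,34.5)  cross = 18.5·34.5 − 19.5·8 = 482.2500; (r_i+r_j)·cross = 38·482.2500 = 18325.5000
edge 3: (19.5,34.5)→(4.5,29.5)  cross = 19.5·29.5 − 4.5·34.5 = 420.0000; (r_i+r_j)·cross = 24·420.0000 = 10080.0000
edge 4: (4.5,29.5)→(4.5,10.5)  cross = 4.5·10.5 − 4.5·29.5 = -85.5000; (r_i+r_j)·cross = 9·-85.5000 = -769.5000
Σcross = 792.2500 → A = |Σcross|/2 = 396.1250 mm²
Σ(r_i+r_j)·cross = 28008.7500 → first moment M = |Σ|/6 = 4668.1250
R_c = M/A = 4668.1250/396.1250 = 11.7845 mm
θ = 326° = 5.689773 rad
V = θ·R_c·A = 5.689773·11.7845·396.1250 = 26560.573 mm³

Volume = 26560.573 mm³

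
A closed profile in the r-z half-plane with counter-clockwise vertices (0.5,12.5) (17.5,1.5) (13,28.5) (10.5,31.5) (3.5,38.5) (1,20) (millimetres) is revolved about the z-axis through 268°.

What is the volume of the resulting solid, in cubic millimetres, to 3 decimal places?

Volume = 13678.128 mm³

Profile (r,z), 6 vertices: (0.5,12.5) (17.5,1.5) (13,28.5) (10.5,31.5) (3.5,38.5) (1,20)
edge 0: (0.5,12.5)→(17.5,1.5)  cross = 0.5·1.5 − 17.5·12.5 = -218.0000; (r_i+r_j)·cross = 18·-218.0000 = -3924.0000
edge 1: (17.5,1.5)→(13,28.5)  cross = 17.5·28.5 − 13·1.5 = 479.2500; (r_i+r_j)·cross = 30.5·479.2500 = 14617.1250
edge 2: (13,28.5)→(10.5,31.5)  cross = 13·31.5 − 10.5·28.5 = 110.2500; (r_i+r_j)·cross = 23.5·110.2500 = 2590.8750
edge 3: (10.5,31.5)→(3.5,38.5)  cross = 10.5·38.5 − 3.5·31.5 = 294.0000; (r_i+r_j)·cross = 14·294.0000 = 4116.0000
edge 4: (3.5,38.5)→(1,20)  cross = 3.5·20 − 1·38.5 = 31.5000; (r_i+r_j)·cross = 4.5·31.5000 = 141.7500
edge 5: (1,20)→(0.5,12.5)  cross = 1·12.5 − 0.5·20 = 2.5000; (r_i+r_j)·cross = 1.5·2.5000 = 3.7500
Σcross = 699.5000 → A = |Σcross|/2 = 349.7500 mm²
Σ(r_i+r_j)·cross = 17545.5000 → first moment M = |Σ|/6 = 2924.2500
R_c = M/A = 2924.2500/349.7500 = 8.3610 mm
θ = 268° = 4.677482 rad
V = θ·R_c·A = 4.677482·8.3610·349.7500 = 13678.128 mm³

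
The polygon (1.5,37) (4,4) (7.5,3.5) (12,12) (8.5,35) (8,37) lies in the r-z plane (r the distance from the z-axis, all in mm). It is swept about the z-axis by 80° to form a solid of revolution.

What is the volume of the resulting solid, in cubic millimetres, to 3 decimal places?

Volume = 2174.448 mm³

Profile (r,z), 6 vertices: (1.5,37) (4,4) (7.5,3.5) (12,12) (8.5,35) (8,37)
edge 0: (1.5,37)→(4,4)  cross = 1.5·4 − 4·37 = -142.0000; (r_i+r_j)·cross = 5.5·-142.0000 = -781.0000
edge 1: (4,4)→(7.5,3.5)  cross = 4·3.5 − 7.5·4 = -16.0000; (r_i+r_j)·cross = 11.5·-16.0000 = -184.0000
edge 2: (7.5,3.5)→(12,12)  cross = 7.5·12 − 12·3.5 = 48.0000; (r_i+r_j)·cross = 19.5·48.0000 = 936.0000
edge 3: (12,12)→(8.5,35)  cross = 12·35 − 8.5·12 = 318.0000; (r_i+r_j)·cross = 20.5·318.0000 = 6519.0000
edge 4: (8.5,35)→(8,37)  cross = 8.5·37 − 8·35 = 34.5000; (r_i+r_j)·cross = 16.5·34.5000 = 569.2500
edge 5: (8,37)→(1.5,37)  cross = 8·37 − 1.5·37 = 240.5000; (r_i+r_j)·cross = 9.5·240.5000 = 2284.7500
Σcross = 483.0000 → A = |Σcross|/2 = 241.5000 mm²
Σ(r_i+r_j)·cross = 9344.0000 → first moment M = |Σ|/6 = 1557.3333
R_c = M/A = 1557.3333/241.5000 = 6.4486 mm
θ = 80° = 1.396263 rad
V = θ·R_c·A = 1.396263·6.4486·241.5000 = 2174.448 mm³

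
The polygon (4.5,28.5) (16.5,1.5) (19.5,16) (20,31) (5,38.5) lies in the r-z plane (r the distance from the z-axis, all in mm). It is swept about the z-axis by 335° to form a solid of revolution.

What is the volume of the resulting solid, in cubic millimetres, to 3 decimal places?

Volume = 24399.039 mm³

Profile (r,z), 5 vertices: (4.5,28.5) (16.5,1.5) (19.5,16) (20,31) (5,38.5)
edge 0: (4.5,28.5)→(16.5,1.5)  cross = 4.5·1.5 − 16.5·28.5 = -463.5000; (r_i+r_j)·cross = 21·-463.5000 = -9733.5000
edge 1: (16.5,1.5)→(19.5,16)  cross = 16.5·16 − 19.5·1.5 = 234.7500; (r_i+r_j)·cross = 36·234.7500 = 8451.0000
edge 2: (19.5,16)→(20,31)  cross = 19.5·31 − 20·16 = 284.5000; (r_i+r_j)·cross = 39.5·284.5000 = 11237.7500
edge 3: (20,31)→(5,38.5)  cross = 20·38.5 − 5·31 = 615.0000; (r_i+r_j)·cross = 25·615.0000 = 15375.0000
edge 4: (5,38.5)→(4.5,28.5)  cross = 5·28.5 − 4.5·38.5 = -30.7500; (r_i+r_j)·cross = 9.5·-30.7500 = -292.1250
Σcross = 640.0000 → A = |Σcross|/2 = 320.0000 mm²
Σ(r_i+r_j)·cross = 25038.1250 → first moment M = |Σ|/6 = 4173.0208
R_c = M/A = 4173.0208/320.0000 = 13.0407 mm
θ = 335° = 5.846853 rad
V = θ·R_c·A = 5.846853·13.0407·320.0000 = 24399.039 mm³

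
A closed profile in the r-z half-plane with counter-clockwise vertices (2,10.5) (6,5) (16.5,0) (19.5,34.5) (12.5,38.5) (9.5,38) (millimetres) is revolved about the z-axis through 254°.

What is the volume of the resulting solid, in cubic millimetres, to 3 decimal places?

Volume = 22988.305 mm³

Profile (r,z), 6 vertices: (2,10.5) (6,5) (16.5,0) (19.5,34.5) (12.5,38.5) (9.5,38)
edge 0: (2,10.5)→(6,5)  cross = 2·5 − 6·10.5 = -53.0000; (r_i+r_j)·cross = 8·-53.0000 = -424.0000
edge 1: (6,5)→(16.5,0)  cross = 6·0 − 16.5·5 = -82.5000; (r_i+r_j)·cross = 22.5·-82.5000 = -1856.2500
edge 2: (16.5,0)→(19.5,34.5)  cross = 16.5·34.5 − 19.5·0 = 569.2500; (r_i+r_j)·cross = 36·569.2500 = 20493.0000
edge 3: (19.5,34.5)→(12.5,38.5)  cross = 19.5·38.5 − 12.5·34.5 = 319.5000; (r_i+r_j)·cross = 32·319.5000 = 10224.0000
edge 4: (12.5,38.5)→(9.5,38)  cross = 12.5·38 − 9.5·38.5 = 109.2500; (r_i+r_j)·cross = 22·109.2500 = 2403.5000
edge 5: (9.5,38)→(2,10.5)  cross = 9.5·10.5 − 2·38 = 23.7500; (r_i+r_j)·cross = 11.5·23.7500 = 273.1250
Σcross = 886.2500 → A = |Σcross|/2 = 443.1250 mm²
Σ(r_i+r_j)·cross = 31113.3750 → first moment M = |Σ|/6 = 5185.5625
R_c = M/A = 5185.5625/443.1250 = 11.7023 mm
θ = 254° = 4.433136 rad
V = θ·R_c·A = 4.433136·11.7023·443.1250 = 22988.305 mm³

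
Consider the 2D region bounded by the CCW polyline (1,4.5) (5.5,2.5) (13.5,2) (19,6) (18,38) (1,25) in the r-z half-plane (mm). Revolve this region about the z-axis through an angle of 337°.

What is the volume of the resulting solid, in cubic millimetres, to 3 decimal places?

Profile (r,z), 6 vertices: (1,4.5) (5.5,2.5) (13.5,2) (19,6) (18,38) (1,25)
edge 0: (1,4.5)→(5.5,2.5)  cross = 1·2.5 − 5.5·4.5 = -22.2500; (r_i+r_j)·cross = 6.5·-22.2500 = -144.6250
edge 1: (5.5,2.5)→(13.5,2)  cross = 5.5·2 − 13.5·2.5 = -22.7500; (r_i+r_j)·cross = 19·-22.7500 = -432.2500
edge 2: (13.5,2)→(19,6)  cross = 13.5·6 − 19·2 = 43.0000; (r_i+r_j)·cross = 32.5·43.0000 = 1397.5000
edge 3: (19,6)→(18,38)  cross = 19·38 − 18·6 = 614.0000; (r_i+r_j)·cross = 37·614.0000 = 22718.0000
edge 4: (18,38)→(1,25)  cross = 18·25 − 1·38 = 412.0000; (r_i+r_j)·cross = 19·412.0000 = 7828.0000
edge 5: (1,25)→(1,4.5)  cross = 1·4.5 − 1·25 = -20.5000; (r_i+r_j)·cross = 2·-20.5000 = -41.0000
Σcross = 1003.5000 → A = |Σcross|/2 = 501.7500 mm²
Σ(r_i+r_j)·cross = 31325.6250 → first moment M = |Σ|/6 = 5220.9375
R_c = M/A = 5220.9375/501.7500 = 10.4055 mm
θ = 337° = 5.881760 rad
V = θ·R_c·A = 5.881760·10.4055·501.7500 = 30708.299 mm³

Volume = 30708.299 mm³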